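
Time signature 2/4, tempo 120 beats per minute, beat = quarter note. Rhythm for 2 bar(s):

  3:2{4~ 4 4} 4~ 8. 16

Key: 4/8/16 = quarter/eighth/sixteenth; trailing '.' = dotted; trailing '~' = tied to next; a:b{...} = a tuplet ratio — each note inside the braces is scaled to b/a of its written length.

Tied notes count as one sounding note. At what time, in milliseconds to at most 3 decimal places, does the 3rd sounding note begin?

1. 0.0ms @ 0 + 666.667ms (4/3)
2. 666.667ms @ 4/3 + 333.333ms (2/3)
3. 1000.0ms @ 2 + 875.0ms (7/4)
4. 1875.0ms @ 15/4 + 125.0ms (1/4)

note 3 onset = 2b = 1000.0ms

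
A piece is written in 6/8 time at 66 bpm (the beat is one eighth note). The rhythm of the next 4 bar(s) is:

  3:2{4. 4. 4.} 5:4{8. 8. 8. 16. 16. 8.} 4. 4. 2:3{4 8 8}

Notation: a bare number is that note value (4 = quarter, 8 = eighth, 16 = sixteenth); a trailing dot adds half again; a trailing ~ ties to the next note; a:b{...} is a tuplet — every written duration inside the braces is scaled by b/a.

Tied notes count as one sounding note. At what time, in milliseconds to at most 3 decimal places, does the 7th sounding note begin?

1. 0.0ms @ 0 + 1818.182ms (2)
2. 1818.182ms @ 2 + 1818.182ms (2)
3. 3636.364ms @ 4 + 1818.182ms (2)
4. 5454.545ms @ 6 + 1090.909ms (6/5)
5. 6545.455ms @ 36/5 + 1090.909ms (6/5)
6. 7636.364ms @ 42/5 + 1090.909ms (6/5)
7. 8727.273ms @ 48/5 + 545.455ms (3/5)
8. 9272.727ms @ 51/5 + 545.455ms (3/5)
9. 9818.182ms @ 54/5 + 1090.909ms (6/5)
10. 10909.091ms @ 12 + 2727.273ms (3)
11. 13636.364ms @ 15 + 2727.273ms (3)
12. 16363.636ms @ 18 + 2727.273ms (3)
13. 19090.909ms @ 21 + 1363.636ms (3/2)
14. 20454.545ms @ 45/2 + 1363.636ms (3/2)

note 7 onset = 48/5b = 8727.273ms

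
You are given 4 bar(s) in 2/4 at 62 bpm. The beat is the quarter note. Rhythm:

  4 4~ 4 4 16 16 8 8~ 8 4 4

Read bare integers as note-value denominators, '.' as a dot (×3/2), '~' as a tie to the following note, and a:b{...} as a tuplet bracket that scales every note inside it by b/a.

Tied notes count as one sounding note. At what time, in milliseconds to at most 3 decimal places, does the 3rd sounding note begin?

1. 0.0ms @ 0 + 967.742ms (1)
2. 967.742ms @ 1 + 1935.484ms (2)
3. 2903.226ms @ 3 + 967.742ms (1)
4. 3870.968ms @ 4 + 241.935ms (1/4)
5. 4112.903ms @ 17/4 + 241.935ms (1/4)
6. 4354.839ms @ 9/2 + 483.871ms (1/2)
7. 4838.71ms @ 5 + 967.742ms (1)
8. 5806.452ms @ 6 + 967.742ms (1)
9. 6774.194ms @ 7 + 967.742ms (1)

note 3 onset = 3b = 2903.226ms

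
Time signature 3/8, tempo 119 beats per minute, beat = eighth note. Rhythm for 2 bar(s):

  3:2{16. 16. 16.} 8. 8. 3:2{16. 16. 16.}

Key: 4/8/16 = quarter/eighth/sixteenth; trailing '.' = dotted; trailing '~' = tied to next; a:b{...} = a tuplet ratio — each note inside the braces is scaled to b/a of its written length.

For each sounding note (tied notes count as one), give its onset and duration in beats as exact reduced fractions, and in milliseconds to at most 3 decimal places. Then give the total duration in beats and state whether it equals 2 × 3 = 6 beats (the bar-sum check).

1) 0.0ms=0b +252.101ms=1/2b
2) 252.101ms=1/2b +252.101ms=1/2b
3) 504.202ms=1b +252.101ms=1/2b
4) 756.303ms=3/2b +756.303ms=3/2b
5) 1512.605ms=3b +756.303ms=3/2b
6) 2268.908ms=9/2b +252.101ms=1/2b
7) 2521.008ms=5b +252.101ms=1/2b
8) 2773.109ms=11/2b +252.101ms=1/2b
Σ=6b of 6 (119bpm 3/8) — PASS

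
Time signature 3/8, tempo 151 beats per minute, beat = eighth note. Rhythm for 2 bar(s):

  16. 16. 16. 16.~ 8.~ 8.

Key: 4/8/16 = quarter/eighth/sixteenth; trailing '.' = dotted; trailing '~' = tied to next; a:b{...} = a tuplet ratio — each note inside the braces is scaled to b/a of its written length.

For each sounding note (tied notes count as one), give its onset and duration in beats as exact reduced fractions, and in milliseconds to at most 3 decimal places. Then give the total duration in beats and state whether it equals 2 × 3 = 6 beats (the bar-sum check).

1) 0.0ms=0b +298.013ms=3/4b
2) 298.013ms=3/4b +298.013ms=3/4b
3) 596.026ms=3/2b +298.013ms=3/4b
4) 894.04ms=9/4b +1490.066ms=15/4b
Σ=6b of 6 (151bpm 3/8) — PASS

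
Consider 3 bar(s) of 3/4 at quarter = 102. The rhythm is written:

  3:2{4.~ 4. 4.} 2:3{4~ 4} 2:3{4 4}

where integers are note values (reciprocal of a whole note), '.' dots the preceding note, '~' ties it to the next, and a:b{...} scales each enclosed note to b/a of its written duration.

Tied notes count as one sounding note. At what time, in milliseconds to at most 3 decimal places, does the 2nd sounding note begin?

1. 0.0ms @ 0 + 1176.471ms (2)
2. 1176.471ms @ 2 + 588.235ms (1)
3. 1764.706ms @ 3 + 1764.706ms (3)
4. 3529.412ms @ 6 + 882.353ms (3/2)
5. 4411.765ms @ 15/2 + 882.353ms (3/2)

note 2 onset = 2b = 1176.471ms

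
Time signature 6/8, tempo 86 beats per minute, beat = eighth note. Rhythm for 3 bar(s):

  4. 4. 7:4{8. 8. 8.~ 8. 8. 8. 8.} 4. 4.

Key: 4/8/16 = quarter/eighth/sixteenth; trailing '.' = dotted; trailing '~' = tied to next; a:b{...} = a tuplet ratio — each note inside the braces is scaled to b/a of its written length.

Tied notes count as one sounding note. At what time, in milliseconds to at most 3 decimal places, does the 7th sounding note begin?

1. 0.0ms @ 0 + 2093.023ms (3)
2. 2093.023ms @ 3 + 2093.023ms (3)
3. 4186.047ms @ 6 + 598.007ms (6/7)
4. 4784.053ms @ 48/7 + 598.007ms (6/7)
5. 5382.06ms @ 54/7 + 1196.013ms (12/7)
6. 6578.073ms @ 66/7 + 598.007ms (6/7)
7. 7176.08ms @ 72/7 + 598.007ms (6/7)
8. 7774.086ms @ 78/7 + 598.007ms (6/7)
9. 8372.093ms @ 12 + 2093.023ms (3)
10. 10465.116ms @ 15 + 2093.023ms (3)

note 7 onset = 72/7b = 7176.08ms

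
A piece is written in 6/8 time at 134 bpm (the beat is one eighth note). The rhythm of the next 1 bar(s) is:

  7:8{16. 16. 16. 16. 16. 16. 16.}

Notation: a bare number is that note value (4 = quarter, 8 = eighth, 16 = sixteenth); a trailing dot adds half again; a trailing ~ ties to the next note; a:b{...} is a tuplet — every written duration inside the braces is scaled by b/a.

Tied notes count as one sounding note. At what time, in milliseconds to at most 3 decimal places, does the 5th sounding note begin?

note 5 onset = 24/7b = 1535.181ms

1. 0.0ms @ 0 + 383.795ms (6/7)
2. 383.795ms @ 6/7 + 383.795ms (6/7)
3. 767.591ms @ 12/7 + 383.795ms (6/7)
4. 1151.386ms @ 18/7 + 383.795ms (6/7)
5. 1535.181ms @ 24/7 + 383.795ms (6/7)
6. 1918.977ms @ 30/7 + 383.795ms (6/7)
7. 2302.772ms @ 36/7 + 383.795ms (6/7)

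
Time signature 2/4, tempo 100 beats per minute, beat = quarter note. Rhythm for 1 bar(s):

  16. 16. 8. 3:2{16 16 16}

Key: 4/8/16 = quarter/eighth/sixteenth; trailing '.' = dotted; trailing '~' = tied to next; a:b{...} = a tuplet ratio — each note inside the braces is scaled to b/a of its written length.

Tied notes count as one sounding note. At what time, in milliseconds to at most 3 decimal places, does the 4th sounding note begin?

1. 0.0ms @ 0 + 225.0ms (3/8)
2. 225.0ms @ 3/8 + 225.0ms (3/8)
3. 450.0ms @ 3/4 + 450.0ms (3/4)
4. 900.0ms @ 3/2 + 100.0ms (1/6)
5. 1000.0ms @ 5/3 + 100.0ms (1/6)
6. 1100.0ms @ 11/6 + 100.0ms (1/6)

note 4 onset = 3/2b = 900.0ms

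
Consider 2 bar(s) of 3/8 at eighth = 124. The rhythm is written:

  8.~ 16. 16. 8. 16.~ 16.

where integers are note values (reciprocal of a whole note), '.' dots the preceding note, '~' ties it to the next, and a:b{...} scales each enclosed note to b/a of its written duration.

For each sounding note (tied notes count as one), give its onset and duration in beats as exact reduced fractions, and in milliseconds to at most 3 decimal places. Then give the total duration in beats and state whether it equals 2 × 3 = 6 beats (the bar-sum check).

1) 0.0ms=0b +1088.71ms=9/4b
2) 1088.71ms=9/4b +362.903ms=3/4b
3) 1451.613ms=3b +725.806ms=3/2b
4) 2177.419ms=9/2b +725.806ms=3/2b
Σ=6b of 6 (124bpm 3/8) — PASS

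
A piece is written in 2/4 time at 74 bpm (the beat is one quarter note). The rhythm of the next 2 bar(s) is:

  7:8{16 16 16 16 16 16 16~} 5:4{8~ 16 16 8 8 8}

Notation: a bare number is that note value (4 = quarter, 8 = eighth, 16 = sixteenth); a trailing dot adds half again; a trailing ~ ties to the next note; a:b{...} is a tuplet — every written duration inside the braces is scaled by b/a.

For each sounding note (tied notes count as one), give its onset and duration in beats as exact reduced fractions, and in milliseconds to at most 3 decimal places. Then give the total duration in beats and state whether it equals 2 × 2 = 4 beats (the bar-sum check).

1) 0.0ms=0b +231.66ms=2/7b
2) 231.66ms=2/7b +231.66ms=2/7b
3) 463.32ms=4/7b +231.66ms=2/7b
4) 694.981ms=6/7b +231.66ms=2/7b
5) 926.641ms=8/7b +231.66ms=2/7b
6) 1158.301ms=10/7b +231.66ms=2/7b
7) 1389.961ms=12/7b +718.147ms=31/35b
8) 2108.108ms=13/5b +162.162ms=1/5b
9) 2270.27ms=14/5b +324.324ms=2/5b
10) 2594.595ms=16/5b +324.324ms=2/5b
11) 2918.919ms=18/5b +324.324ms=2/5b
Σ=4b of 4 (74bpm 2/4) — PASS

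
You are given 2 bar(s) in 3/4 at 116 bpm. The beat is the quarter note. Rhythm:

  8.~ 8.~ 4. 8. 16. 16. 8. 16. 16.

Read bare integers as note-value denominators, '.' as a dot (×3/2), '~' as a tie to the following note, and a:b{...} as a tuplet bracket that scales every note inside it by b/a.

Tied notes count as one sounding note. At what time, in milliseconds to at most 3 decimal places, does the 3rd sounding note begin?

note 3 onset = 15/4b = 1939.655ms

1. 0.0ms @ 0 + 1551.724ms (3)
2. 1551.724ms @ 3 + 387.931ms (3/4)
3. 1939.655ms @ 15/4 + 193.966ms (3/8)
4. 2133.621ms @ 33/8 + 193.966ms (3/8)
5. 2327.586ms @ 9/2 + 387.931ms (3/4)
6. 2715.517ms @ 21/4 + 193.966ms (3/8)
7. 2909.483ms @ 45/8 + 193.966ms (3/8)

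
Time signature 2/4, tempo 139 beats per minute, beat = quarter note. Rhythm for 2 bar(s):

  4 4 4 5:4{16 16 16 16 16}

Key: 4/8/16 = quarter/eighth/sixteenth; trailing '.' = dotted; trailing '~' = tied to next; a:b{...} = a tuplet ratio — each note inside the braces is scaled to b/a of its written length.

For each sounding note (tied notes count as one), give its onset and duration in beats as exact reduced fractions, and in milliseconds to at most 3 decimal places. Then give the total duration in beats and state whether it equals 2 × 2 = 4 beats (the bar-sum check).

1) 0.0ms=0b +431.655ms=1b
2) 431.655ms=1b +431.655ms=1b
3) 863.309ms=2b +431.655ms=1b
4) 1294.964ms=3b +86.331ms=1/5b
5) 1381.295ms=16/5b +86.331ms=1/5b
6) 1467.626ms=17/5b +86.331ms=1/5b
7) 1553.957ms=18/5b +86.331ms=1/5b
8) 1640.288ms=19/5b +86.331ms=1/5b
Σ=4b of 4 (139bpm 2/4) — PASS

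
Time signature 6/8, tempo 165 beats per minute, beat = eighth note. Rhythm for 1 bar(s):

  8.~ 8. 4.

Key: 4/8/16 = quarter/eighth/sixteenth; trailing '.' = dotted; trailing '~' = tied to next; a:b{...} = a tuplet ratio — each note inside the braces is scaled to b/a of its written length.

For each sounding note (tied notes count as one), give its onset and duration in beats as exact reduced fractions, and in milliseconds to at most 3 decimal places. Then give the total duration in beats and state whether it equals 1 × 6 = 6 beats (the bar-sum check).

1) 0.0ms=0b +1090.909ms=3b
2) 1090.909ms=3b +1090.909ms=3b
Σ=6b of 6 (165bpm 6/8) — PASS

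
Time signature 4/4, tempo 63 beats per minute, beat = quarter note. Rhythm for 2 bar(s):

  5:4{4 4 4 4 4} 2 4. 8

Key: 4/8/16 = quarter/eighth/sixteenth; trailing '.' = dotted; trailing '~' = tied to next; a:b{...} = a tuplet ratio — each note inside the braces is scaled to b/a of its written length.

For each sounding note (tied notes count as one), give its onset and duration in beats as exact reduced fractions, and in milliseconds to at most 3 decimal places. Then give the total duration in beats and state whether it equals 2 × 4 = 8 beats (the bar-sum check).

1) 0.0ms=0b +761.905ms=4/5b
2) 761.905ms=4/5b +761.905ms=4/5b
3) 1523.81ms=8/5b +761.905ms=4/5b
4) 2285.714ms=12/5b +761.905ms=4/5b
5) 3047.619ms=16/5b +761.905ms=4/5b
6) 3809.524ms=4b +1904.762ms=2b
7) 5714.286ms=6b +1428.571ms=3/2b
8) 7142.857ms=15/2b +476.19ms=1/2b
Σ=8b of 8 (63bpm 4/4) — PASS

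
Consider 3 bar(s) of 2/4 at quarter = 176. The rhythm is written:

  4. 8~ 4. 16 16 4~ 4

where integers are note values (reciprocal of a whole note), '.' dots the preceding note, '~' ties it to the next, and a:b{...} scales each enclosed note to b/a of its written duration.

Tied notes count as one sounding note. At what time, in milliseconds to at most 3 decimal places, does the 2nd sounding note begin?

note 2 onset = 3/2b = 511.364ms

1. 0.0ms @ 0 + 511.364ms (3/2)
2. 511.364ms @ 3/2 + 681.818ms (2)
3. 1193.182ms @ 7/2 + 85.227ms (1/4)
4. 1278.409ms @ 15/4 + 85.227ms (1/4)
5. 1363.636ms @ 4 + 681.818ms (2)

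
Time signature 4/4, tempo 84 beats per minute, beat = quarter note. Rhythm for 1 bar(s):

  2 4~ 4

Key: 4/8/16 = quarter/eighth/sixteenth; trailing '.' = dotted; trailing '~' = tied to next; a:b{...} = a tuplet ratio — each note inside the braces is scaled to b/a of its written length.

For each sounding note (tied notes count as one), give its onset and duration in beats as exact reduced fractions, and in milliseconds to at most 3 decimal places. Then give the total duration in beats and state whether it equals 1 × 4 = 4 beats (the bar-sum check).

1) 0.0ms=0b +1428.571ms=2b
2) 1428.571ms=2b +1428.571ms=2b
Σ=4b of 4 (84bpm 4/4) — PASS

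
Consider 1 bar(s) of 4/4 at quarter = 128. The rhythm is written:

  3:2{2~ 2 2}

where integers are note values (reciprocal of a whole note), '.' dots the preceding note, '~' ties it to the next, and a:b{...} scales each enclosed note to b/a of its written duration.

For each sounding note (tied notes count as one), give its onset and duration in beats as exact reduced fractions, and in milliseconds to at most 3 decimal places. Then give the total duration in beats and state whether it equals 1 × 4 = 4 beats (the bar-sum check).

1) 0.0ms=0b +1250.0ms=8/3b
2) 1250.0ms=8/3b +625.0ms=4/3b
Σ=4b of 4 (128bpm 4/4) — PASS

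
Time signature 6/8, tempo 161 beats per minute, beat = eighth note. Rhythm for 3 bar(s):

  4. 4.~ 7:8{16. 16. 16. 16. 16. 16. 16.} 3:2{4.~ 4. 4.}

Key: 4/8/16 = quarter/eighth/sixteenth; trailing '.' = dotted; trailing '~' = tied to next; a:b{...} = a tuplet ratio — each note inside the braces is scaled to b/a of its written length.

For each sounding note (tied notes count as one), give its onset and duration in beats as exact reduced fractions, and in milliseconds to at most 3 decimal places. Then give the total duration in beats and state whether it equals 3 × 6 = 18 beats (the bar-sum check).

1) 0.0ms=0b +1118.012ms=3b
2) 1118.012ms=3b +1437.445ms=27/7b
3) 2555.457ms=48/7b +319.432ms=6/7b
4) 2874.889ms=54/7b +319.432ms=6/7b
5) 3194.321ms=60/7b +319.432ms=6/7b
6) 3513.753ms=66/7b +319.432ms=6/7b
7) 3833.185ms=72/7b +319.432ms=6/7b
8) 4152.618ms=78/7b +319.432ms=6/7b
9) 4472.05ms=12b +1490.683ms=4b
10) 5962.733ms=16b +745.342ms=2b
Σ=18b of 18 (161bpm 6/8) — PASS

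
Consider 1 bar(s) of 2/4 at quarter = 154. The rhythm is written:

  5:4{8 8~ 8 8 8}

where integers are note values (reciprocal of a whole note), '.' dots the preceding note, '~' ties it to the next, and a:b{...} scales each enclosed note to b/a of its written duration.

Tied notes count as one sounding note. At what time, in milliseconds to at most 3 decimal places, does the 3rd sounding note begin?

1. 0.0ms @ 0 + 155.844ms (2/5)
2. 155.844ms @ 2/5 + 311.688ms (4/5)
3. 467.532ms @ 6/5 + 155.844ms (2/5)
4. 623.377ms @ 8/5 + 155.844ms (2/5)

note 3 onset = 6/5b = 467.532ms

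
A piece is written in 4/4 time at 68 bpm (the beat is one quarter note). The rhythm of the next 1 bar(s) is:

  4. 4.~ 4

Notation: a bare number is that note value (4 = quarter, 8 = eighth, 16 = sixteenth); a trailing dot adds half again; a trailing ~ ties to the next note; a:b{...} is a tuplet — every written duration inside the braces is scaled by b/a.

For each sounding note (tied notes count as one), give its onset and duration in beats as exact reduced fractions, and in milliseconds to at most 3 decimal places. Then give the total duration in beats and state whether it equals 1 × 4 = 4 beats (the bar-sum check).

1) 0.0ms=0b +1323.529ms=3/2b
2) 1323.529ms=3/2b +2205.882ms=5/2b
Σ=4b of 4 (68bpm 4/4) — PASS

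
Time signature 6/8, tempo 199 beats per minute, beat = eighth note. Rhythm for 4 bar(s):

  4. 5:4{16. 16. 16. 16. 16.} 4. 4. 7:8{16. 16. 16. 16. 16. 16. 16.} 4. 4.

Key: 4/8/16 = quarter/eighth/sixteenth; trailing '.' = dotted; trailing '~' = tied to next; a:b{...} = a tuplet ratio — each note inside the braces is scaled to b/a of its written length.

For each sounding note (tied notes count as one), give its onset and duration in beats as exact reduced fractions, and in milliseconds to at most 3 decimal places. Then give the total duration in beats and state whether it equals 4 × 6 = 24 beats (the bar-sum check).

1) 0.0ms=0b +904.523ms=3b
2) 904.523ms=3b +180.905ms=3/5b
3) 1085.427ms=18/5b +180.905ms=3/5b
4) 1266.332ms=21/5b +180.905ms=3/5b
5) 1447.236ms=24/5b +180.905ms=3/5b
6) 1628.141ms=27/5b +180.905ms=3/5b
7) 1809.045ms=6b +904.523ms=3b
8) 2713.568ms=9b +904.523ms=3b
9) 3618.09ms=12b +258.435ms=6/7b
10) 3876.525ms=90/7b +258.435ms=6/7b
11) 4134.961ms=96/7b +258.435ms=6/7b
12) 4393.396ms=102/7b +258.435ms=6/7b
13) 4651.831ms=108/7b +258.435ms=6/7b
14) 4910.266ms=114/7b +258.435ms=6/7b
15) 5168.701ms=120/7b +258.435ms=6/7b
16) 5427.136ms=18b +904.523ms=3b
17) 6331.658ms=21b +904.523ms=3b
Σ=24b of 24 (199bpm 6/8) — PASS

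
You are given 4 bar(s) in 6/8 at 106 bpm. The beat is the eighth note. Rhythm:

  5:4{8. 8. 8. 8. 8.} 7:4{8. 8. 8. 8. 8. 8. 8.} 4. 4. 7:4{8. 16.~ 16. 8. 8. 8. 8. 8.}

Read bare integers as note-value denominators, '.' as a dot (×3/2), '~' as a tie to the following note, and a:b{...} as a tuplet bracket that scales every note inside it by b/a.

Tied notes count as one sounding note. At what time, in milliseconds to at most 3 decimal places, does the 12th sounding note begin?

1. 0.0ms @ 0 + 679.245ms (6/5)
2. 679.245ms @ 6/5 + 679.245ms (6/5)
3. 1358.491ms @ 12/5 + 679.245ms (6/5)
4. 2037.736ms @ 18/5 + 679.245ms (6/5)
5. 2716.981ms @ 24/5 + 679.245ms (6/5)
6. 3396.226ms @ 6 + 485.175ms (6/7)
7. 3881.402ms @ 48/7 + 485.175ms (6/7)
8. 4366.577ms @ 54/7 + 485.175ms (6/7)
9. 4851.752ms @ 60/7 + 485.175ms (6/7)
10. 5336.927ms @ 66/7 + 485.175ms (6/7)
11. 5822.102ms @ 72/7 + 485.175ms (6/7)
12. 6307.278ms @ 78/7 + 485.175ms (6/7)
13. 6792.453ms @ 12 + 1698.113ms (3)
14. 8490.566ms @ 15 + 1698.113ms (3)
15. 10188.679ms @ 18 + 485.175ms (6/7)
16. 10673.854ms @ 132/7 + 485.175ms (6/7)
17. 11159.03ms @ 138/7 + 485.175ms (6/7)
18. 11644.205ms @ 144/7 + 485.175ms (6/7)
19. 12129.38ms @ 150/7 + 485.175ms (6/7)
20. 12614.555ms @ 156/7 + 485.175ms (6/7)
21. 13099.73ms @ 162/7 + 485.175ms (6/7)

note 12 onset = 78/7b = 6307.278ms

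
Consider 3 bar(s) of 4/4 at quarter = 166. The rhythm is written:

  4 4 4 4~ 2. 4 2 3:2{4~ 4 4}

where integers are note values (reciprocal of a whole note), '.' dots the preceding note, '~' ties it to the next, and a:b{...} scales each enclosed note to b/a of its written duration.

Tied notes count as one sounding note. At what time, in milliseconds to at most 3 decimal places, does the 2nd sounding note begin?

1. 0.0ms @ 0 + 361.446ms (1)
2. 361.446ms @ 1 + 361.446ms (1)
3. 722.892ms @ 2 + 361.446ms (1)
4. 1084.337ms @ 3 + 1445.783ms (4)
5. 2530.12ms @ 7 + 361.446ms (1)
6. 2891.566ms @ 8 + 722.892ms (2)
7. 3614.458ms @ 10 + 481.928ms (4/3)
8. 4096.386ms @ 34/3 + 240.964ms (2/3)

note 2 onset = 1b = 361.446ms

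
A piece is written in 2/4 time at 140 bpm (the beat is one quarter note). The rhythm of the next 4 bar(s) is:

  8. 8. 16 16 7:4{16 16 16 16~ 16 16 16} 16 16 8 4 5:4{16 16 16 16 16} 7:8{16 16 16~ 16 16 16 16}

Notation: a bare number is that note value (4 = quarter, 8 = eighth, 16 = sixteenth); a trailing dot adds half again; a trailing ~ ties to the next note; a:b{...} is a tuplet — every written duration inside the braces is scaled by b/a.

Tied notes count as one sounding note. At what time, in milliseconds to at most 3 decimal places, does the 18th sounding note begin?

note 18 onset = 28/5b = 2400.0ms

1. 0.0ms @ 0 + 321.429ms (3/4)
2. 321.429ms @ 3/4 + 321.429ms (3/4)
3. 642.857ms @ 3/2 + 107.143ms (1/4)
4. 750.0ms @ 7/4 + 107.143ms (1/4)
5. 857.143ms @ 2 + 61.224ms (1/7)
6. 918.367ms @ 15/7 + 61.224ms (1/7)
7. 979.592ms @ 16/7 + 61.224ms (1/7)
8. 1040.816ms @ 17/7 + 122.449ms (2/7)
9. 1163.265ms @ 19/7 + 61.224ms (1/7)
10. 1224.49ms @ 20/7 + 61.224ms (1/7)
11. 1285.714ms @ 3 + 107.143ms (1/4)
12. 1392.857ms @ 13/4 + 107.143ms (1/4)
13. 1500.0ms @ 7/2 + 214.286ms (1/2)
14. 1714.286ms @ 4 + 428.571ms (1)
15. 2142.857ms @ 5 + 85.714ms (1/5)
16. 2228.571ms @ 26/5 + 85.714ms (1/5)
17. 2314.286ms @ 27/5 + 85.714ms (1/5)
18. 2400.0ms @ 28/5 + 85.714ms (1/5)
19. 2485.714ms @ 29/5 + 85.714ms (1/5)
20. 2571.429ms @ 6 + 122.449ms (2/7)
21. 2693.878ms @ 44/7 + 122.449ms (2/7)
22. 2816.327ms @ 46/7 + 244.898ms (4/7)
23. 3061.224ms @ 50/7 + 122.449ms (2/7)
24. 3183.673ms @ 52/7 + 122.449ms (2/7)
25. 3306.122ms @ 54/7 + 122.449ms (2/7)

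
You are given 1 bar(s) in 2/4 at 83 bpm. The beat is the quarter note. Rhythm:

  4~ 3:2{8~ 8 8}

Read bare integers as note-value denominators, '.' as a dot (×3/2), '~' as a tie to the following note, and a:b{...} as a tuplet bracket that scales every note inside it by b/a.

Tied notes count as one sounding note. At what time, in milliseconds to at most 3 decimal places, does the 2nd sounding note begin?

note 2 onset = 5/3b = 1204.819ms

1. 0.0ms @ 0 + 1204.819ms (5/3)
2. 1204.819ms @ 5/3 + 240.964ms (1/3)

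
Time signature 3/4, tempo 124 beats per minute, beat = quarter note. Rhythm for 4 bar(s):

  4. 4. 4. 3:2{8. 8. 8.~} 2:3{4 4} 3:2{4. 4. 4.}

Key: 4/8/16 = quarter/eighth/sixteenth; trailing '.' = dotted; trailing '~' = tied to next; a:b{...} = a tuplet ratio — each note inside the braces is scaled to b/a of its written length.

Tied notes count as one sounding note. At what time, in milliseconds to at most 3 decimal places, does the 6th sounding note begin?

note 6 onset = 11/2b = 2661.29ms

1. 0.0ms @ 0 + 725.806ms (3/2)
2. 725.806ms @ 3/2 + 725.806ms (3/2)
3. 1451.613ms @ 3 + 725.806ms (3/2)
4. 2177.419ms @ 9/2 + 241.935ms (1/2)
5. 2419.355ms @ 5 + 241.935ms (1/2)
6. 2661.29ms @ 11/2 + 967.742ms (2)
7. 3629.032ms @ 15/2 + 725.806ms (3/2)
8. 4354.839ms @ 9 + 483.871ms (1)
9. 4838.71ms @ 10 + 483.871ms (1)
10. 5322.581ms @ 11 + 483.871ms (1)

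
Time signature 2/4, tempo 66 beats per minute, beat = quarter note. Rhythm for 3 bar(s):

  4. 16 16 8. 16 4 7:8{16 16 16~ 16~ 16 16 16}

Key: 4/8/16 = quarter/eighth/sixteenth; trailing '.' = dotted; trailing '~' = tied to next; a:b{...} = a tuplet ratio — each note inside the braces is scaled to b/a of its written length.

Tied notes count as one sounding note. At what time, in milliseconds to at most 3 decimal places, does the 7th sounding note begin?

note 7 onset = 4b = 3636.364ms

1. 0.0ms @ 0 + 1363.636ms (3/2)
2. 1363.636ms @ 3/2 + 227.273ms (1/4)
3. 1590.909ms @ 7/4 + 227.273ms (1/4)
4. 1818.182ms @ 2 + 681.818ms (3/4)
5. 2500.0ms @ 11/4 + 227.273ms (1/4)
6. 2727.273ms @ 3 + 909.091ms (1)
7. 3636.364ms @ 4 + 259.74ms (2/7)
8. 3896.104ms @ 30/7 + 259.74ms (2/7)
9. 4155.844ms @ 32/7 + 779.221ms (6/7)
10. 4935.065ms @ 38/7 + 259.74ms (2/7)
11. 5194.805ms @ 40/7 + 259.74ms (2/7)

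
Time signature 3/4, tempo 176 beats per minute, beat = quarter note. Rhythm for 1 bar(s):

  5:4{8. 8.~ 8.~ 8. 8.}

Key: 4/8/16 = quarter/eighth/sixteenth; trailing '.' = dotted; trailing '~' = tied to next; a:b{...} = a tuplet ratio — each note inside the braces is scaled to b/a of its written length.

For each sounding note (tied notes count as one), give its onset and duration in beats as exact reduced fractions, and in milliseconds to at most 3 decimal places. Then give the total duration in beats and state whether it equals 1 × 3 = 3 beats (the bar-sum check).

1) 0.0ms=0b +204.545ms=3/5b
2) 204.545ms=3/5b +613.636ms=9/5b
3) 818.182ms=12/5b +204.545ms=3/5b
Σ=3b of 3 (176bpm 3/4) — PASS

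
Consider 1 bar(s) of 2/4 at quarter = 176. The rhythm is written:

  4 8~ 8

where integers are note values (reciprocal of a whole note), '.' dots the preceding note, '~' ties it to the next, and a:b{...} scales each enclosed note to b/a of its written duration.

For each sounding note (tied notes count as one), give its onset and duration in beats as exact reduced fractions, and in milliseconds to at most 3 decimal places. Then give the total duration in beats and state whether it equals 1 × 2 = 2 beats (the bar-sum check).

1) 0.0ms=0b +340.909ms=1b
2) 340.909ms=1b +340.909ms=1b
Σ=2b of 2 (176bpm 2/4) — PASS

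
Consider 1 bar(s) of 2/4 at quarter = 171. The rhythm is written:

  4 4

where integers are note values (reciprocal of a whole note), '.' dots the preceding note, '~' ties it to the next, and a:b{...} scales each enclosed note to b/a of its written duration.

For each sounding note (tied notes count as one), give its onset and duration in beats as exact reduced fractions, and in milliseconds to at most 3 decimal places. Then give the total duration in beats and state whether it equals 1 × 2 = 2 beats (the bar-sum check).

1) 0.0ms=0b +350.877ms=1b
2) 350.877ms=1b +350.877ms=1b
Σ=2b of 2 (171bpm 2/4) — PASS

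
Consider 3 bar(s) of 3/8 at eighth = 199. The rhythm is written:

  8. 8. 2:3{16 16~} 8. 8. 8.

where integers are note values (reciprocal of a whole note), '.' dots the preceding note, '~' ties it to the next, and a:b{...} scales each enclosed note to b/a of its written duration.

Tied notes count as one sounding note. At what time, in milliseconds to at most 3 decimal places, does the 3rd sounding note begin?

note 3 onset = 3b = 904.523ms

1. 0.0ms @ 0 + 452.261ms (3/2)
2. 452.261ms @ 3/2 + 452.261ms (3/2)
3. 904.523ms @ 3 + 226.131ms (3/4)
4. 1130.653ms @ 15/4 + 678.392ms (9/4)
5. 1809.045ms @ 6 + 452.261ms (3/2)
6. 2261.307ms @ 15/2 + 452.261ms (3/2)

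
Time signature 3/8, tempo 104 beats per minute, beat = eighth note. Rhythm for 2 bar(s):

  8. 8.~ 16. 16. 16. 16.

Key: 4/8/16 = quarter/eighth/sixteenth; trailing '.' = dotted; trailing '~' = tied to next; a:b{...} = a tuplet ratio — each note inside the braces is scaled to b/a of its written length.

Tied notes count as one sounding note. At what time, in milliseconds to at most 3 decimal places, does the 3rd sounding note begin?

1. 0.0ms @ 0 + 865.385ms (3/2)
2. 865.385ms @ 3/2 + 1298.077ms (9/4)
3. 2163.462ms @ 15/4 + 432.692ms (3/4)
4. 2596.154ms @ 9/2 + 432.692ms (3/4)
5. 3028.846ms @ 21/4 + 432.692ms (3/4)

note 3 onset = 15/4b = 2163.462ms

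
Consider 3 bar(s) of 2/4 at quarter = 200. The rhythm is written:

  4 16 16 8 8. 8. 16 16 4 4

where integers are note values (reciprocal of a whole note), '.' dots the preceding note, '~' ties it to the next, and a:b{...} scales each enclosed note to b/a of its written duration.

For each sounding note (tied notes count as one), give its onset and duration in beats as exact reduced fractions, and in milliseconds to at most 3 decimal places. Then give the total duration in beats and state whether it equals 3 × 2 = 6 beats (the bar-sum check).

1) 0.0ms=0b +300.0ms=1b
2) 300.0ms=1b +75.0ms=1/4b
3) 375.0ms=5/4b +75.0ms=1/4b
4) 450.0ms=3/2b +150.0ms=1/2b
5) 600.0ms=2b +225.0ms=3/4b
6) 825.0ms=11/4b +225.0ms=3/4b
7) 1050.0ms=7/2b +75.0ms=1/4b
8) 1125.0ms=15/4b +75.0ms=1/4b
9) 1200.0ms=4b +300.0ms=1b
10) 1500.0ms=5b +300.0ms=1b
Σ=6b of 6 (200bpm 2/4) — PASS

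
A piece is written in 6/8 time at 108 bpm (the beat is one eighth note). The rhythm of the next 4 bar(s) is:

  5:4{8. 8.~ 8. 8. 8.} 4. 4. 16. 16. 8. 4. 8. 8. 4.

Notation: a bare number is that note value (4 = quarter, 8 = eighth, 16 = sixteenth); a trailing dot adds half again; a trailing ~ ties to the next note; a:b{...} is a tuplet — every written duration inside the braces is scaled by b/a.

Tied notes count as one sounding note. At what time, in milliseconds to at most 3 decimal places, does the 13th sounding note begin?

1. 0.0ms @ 0 + 666.667ms (6/5)
2. 666.667ms @ 6/5 + 1333.333ms (12/5)
3. 2000.0ms @ 18/5 + 666.667ms (6/5)
4. 2666.667ms @ 24/5 + 666.667ms (6/5)
5. 3333.333ms @ 6 + 1666.667ms (3)
6. 5000.0ms @ 9 + 1666.667ms (3)
7. 6666.667ms @ 12 + 416.667ms (3/4)
8. 7083.333ms @ 51/4 + 416.667ms (3/4)
9. 7500.0ms @ 27/2 + 833.333ms (3/2)
10. 8333.333ms @ 15 + 1666.667ms (3)
11. 10000.0ms @ 18 + 833.333ms (3/2)
12. 10833.333ms @ 39/2 + 833.333ms (3/2)
13. 11666.667ms @ 21 + 1666.667ms (3)

note 13 onset = 21b = 11666.667ms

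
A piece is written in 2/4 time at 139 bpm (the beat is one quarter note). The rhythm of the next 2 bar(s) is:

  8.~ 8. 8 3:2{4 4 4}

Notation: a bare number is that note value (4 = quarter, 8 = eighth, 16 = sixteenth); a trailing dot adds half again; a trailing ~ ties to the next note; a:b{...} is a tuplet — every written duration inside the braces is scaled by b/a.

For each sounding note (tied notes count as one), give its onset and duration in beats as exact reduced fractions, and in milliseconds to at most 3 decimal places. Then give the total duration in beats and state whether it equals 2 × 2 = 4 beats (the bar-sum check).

1) 0.0ms=0b +647.482ms=3/2b
2) 647.482ms=3/2b +215.827ms=1/2b
3) 863.309ms=2b +287.77ms=2/3b
4) 1151.079ms=8/3b +287.77ms=2/3b
5) 1438.849ms=10/3b +287.77ms=2/3b
Σ=4b of 4 (139bpm 2/4) — PASS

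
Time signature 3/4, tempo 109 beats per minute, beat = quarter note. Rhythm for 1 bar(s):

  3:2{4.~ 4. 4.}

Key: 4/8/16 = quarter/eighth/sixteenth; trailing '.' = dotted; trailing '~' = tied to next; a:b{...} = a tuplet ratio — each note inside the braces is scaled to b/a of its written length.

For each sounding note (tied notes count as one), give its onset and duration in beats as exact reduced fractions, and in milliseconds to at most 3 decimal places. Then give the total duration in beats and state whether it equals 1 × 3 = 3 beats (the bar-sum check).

1) 0.0ms=0b +1100.917ms=2b
2) 1100.917ms=2b +550.459ms=1b
Σ=3b of 3 (109bpm 3/4) — PASS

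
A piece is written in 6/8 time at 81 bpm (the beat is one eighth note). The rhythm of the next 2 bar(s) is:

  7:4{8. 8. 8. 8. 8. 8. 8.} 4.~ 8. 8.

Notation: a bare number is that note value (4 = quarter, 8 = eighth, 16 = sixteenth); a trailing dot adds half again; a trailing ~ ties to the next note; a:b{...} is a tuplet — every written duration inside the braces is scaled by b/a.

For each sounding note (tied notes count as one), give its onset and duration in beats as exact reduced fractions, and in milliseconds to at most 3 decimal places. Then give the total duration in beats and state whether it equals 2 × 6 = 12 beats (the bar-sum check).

1) 0.0ms=0b +634.921ms=6/7b
2) 634.921ms=6/7b +634.921ms=6/7b
3) 1269.841ms=12/7b +634.921ms=6/7b
4) 1904.762ms=18/7b +634.921ms=6/7b
5) 2539.683ms=24/7b +634.921ms=6/7b
6) 3174.603ms=30/7b +634.921ms=6/7b
7) 3809.524ms=36/7b +634.921ms=6/7b
8) 4444.444ms=6b +3333.333ms=9/2b
9) 7777.778ms=21/2b +1111.111ms=3/2b
Σ=12b of 12 (81bpm 6/8) — PASS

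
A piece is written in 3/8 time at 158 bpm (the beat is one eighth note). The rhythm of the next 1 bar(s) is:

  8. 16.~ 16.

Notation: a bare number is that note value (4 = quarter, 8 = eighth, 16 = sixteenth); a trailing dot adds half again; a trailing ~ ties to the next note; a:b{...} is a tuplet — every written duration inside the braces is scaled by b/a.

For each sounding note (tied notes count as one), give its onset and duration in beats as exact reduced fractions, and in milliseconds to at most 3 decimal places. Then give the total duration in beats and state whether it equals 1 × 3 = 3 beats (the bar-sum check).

1) 0.0ms=0b +569.62ms=3/2b
2) 569.62ms=3/2b +569.62ms=3/2b
Σ=3b of 3 (158bpm 3/8) — PASS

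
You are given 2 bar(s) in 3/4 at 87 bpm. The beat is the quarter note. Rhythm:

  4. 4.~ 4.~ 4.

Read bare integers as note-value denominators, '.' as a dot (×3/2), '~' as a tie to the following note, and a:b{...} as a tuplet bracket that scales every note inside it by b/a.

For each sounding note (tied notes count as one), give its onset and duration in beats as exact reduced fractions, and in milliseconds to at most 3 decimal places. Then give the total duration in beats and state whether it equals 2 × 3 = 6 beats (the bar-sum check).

1) 0.0ms=0b +1034.483ms=3/2b
2) 1034.483ms=3/2b +3103.448ms=9/2b
Σ=6b of 6 (87bpm 3/4) — PASS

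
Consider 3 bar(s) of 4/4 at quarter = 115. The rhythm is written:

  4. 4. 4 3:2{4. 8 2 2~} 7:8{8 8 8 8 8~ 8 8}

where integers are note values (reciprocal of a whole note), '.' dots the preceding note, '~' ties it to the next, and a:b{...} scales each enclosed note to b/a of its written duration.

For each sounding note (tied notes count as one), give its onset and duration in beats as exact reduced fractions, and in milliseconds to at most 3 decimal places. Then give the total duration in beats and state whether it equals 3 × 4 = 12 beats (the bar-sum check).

1) 0.0ms=0b +782.609ms=3/2b
2) 782.609ms=3/2b +782.609ms=3/2b
3) 1565.217ms=3b +521.739ms=1b
4) 2086.957ms=4b +521.739ms=1b
5) 2608.696ms=5b +173.913ms=1/3b
6) 2782.609ms=16/3b +695.652ms=4/3b
7) 3478.261ms=20/3b +993.789ms=40/21b
8) 4472.05ms=60/7b +298.137ms=4/7b
9) 4770.186ms=64/7b +298.137ms=4/7b
10) 5068.323ms=68/7b +298.137ms=4/7b
11) 5366.46ms=72/7b +596.273ms=8/7b
12) 5962.733ms=80/7b +298.137ms=4/7b
Σ=12b of 12 (115bpm 4/4) — PASS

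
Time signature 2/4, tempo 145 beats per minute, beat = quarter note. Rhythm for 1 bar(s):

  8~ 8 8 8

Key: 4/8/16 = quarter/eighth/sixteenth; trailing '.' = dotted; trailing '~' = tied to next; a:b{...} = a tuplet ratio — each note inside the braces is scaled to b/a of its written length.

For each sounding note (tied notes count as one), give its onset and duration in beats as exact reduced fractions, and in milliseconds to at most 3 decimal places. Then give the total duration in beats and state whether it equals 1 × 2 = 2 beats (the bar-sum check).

1) 0.0ms=0b +413.793ms=1b
2) 413.793ms=1b +206.897ms=1/2b
3) 620.69ms=3/2b +206.897ms=1/2b
Σ=2b of 2 (145bpm 2/4) — PASS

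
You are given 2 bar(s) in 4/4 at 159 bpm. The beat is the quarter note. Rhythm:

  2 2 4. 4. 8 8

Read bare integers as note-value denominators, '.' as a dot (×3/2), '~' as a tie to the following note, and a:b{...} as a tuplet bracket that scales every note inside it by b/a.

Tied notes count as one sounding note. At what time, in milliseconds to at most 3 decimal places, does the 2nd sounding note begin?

1. 0.0ms @ 0 + 754.717ms (2)
2. 754.717ms @ 2 + 754.717ms (2)
3. 1509.434ms @ 4 + 566.038ms (3/2)
4. 2075.472ms @ 11/2 + 566.038ms (3/2)
5. 2641.509ms @ 7 + 188.679ms (1/2)
6. 2830.189ms @ 15/2 + 188.679ms (1/2)

note 2 onset = 2b = 754.717ms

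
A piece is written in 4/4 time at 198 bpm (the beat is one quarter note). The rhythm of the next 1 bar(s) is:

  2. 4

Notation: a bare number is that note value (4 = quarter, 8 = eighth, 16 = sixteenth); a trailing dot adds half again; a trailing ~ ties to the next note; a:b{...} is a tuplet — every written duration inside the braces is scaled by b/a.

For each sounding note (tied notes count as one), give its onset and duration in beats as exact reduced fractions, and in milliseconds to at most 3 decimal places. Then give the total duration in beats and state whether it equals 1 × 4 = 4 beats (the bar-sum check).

1) 0.0ms=0b +909.091ms=3b
2) 909.091ms=3b +303.03ms=1b
Σ=4b of 4 (198bpm 4/4) — PASS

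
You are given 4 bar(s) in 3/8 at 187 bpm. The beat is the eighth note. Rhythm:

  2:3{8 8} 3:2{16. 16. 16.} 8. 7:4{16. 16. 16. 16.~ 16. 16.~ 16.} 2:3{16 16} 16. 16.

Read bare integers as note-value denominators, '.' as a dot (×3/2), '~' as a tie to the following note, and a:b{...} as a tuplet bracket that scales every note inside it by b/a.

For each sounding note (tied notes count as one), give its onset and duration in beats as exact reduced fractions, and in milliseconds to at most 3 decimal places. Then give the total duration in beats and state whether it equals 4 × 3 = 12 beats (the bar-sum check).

1) 0.0ms=0b +481.283ms=3/2b
2) 481.283ms=3/2b +481.283ms=3/2b
3) 962.567ms=3b +160.428ms=1/2b
4) 1122.995ms=7/2b +160.428ms=1/2b
5) 1283.422ms=4b +160.428ms=1/2b
6) 1443.85ms=9/2b +481.283ms=3/2b
7) 1925.134ms=6b +137.51ms=3/7b
8) 2062.643ms=45/7b +137.51ms=3/7b
9) 2200.153ms=48/7b +137.51ms=3/7b
10) 2337.662ms=51/7b +275.019ms=6/7b
11) 2612.681ms=57/7b +275.019ms=6/7b
12) 2887.701ms=9b +240.642ms=3/4b
13) 3128.342ms=39/4b +240.642ms=3/4b
14) 3368.984ms=21/2b +240.642ms=3/4b
15) 3609.626ms=45/4b +240.642ms=3/4b
Σ=12b of 12 (187bpm 3/8) — PASS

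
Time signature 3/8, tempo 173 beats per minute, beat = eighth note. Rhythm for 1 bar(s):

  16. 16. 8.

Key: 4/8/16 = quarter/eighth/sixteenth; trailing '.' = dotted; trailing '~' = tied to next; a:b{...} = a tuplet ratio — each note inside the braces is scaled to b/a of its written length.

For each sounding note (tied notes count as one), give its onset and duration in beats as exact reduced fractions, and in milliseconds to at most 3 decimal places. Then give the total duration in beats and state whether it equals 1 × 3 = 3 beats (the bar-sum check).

1) 0.0ms=0b +260.116ms=3/4b
2) 260.116ms=3/4b +260.116ms=3/4b
3) 520.231ms=3/2b +520.231ms=3/2b
Σ=3b of 3 (173bpm 3/8) — PASS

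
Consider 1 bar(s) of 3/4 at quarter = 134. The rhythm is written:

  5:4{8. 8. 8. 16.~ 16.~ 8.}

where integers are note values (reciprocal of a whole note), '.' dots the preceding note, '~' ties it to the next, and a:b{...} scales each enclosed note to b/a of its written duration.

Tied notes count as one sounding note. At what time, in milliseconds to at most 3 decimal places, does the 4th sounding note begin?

note 4 onset = 9/5b = 805.97ms

1. 0.0ms @ 0 + 268.657ms (3/5)
2. 268.657ms @ 3/5 + 268.657ms (3/5)
3. 537.313ms @ 6/5 + 268.657ms (3/5)
4. 805.97ms @ 9/5 + 537.313ms (6/5)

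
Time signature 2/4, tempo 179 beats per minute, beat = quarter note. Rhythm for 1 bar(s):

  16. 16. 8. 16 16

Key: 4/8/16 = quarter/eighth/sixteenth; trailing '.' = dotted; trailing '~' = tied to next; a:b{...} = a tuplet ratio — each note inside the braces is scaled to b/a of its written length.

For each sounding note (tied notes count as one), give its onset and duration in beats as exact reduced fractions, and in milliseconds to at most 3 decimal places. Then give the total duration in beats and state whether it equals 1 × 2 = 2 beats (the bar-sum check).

1) 0.0ms=0b +125.698ms=3/8b
2) 125.698ms=3/8b +125.698ms=3/8b
3) 251.397ms=3/4b +251.397ms=3/4b
4) 502.793ms=3/2b +83.799ms=1/4b
5) 586.592ms=7/4b +83.799ms=1/4b
Σ=2b of 2 (179bpm 2/4) — PASS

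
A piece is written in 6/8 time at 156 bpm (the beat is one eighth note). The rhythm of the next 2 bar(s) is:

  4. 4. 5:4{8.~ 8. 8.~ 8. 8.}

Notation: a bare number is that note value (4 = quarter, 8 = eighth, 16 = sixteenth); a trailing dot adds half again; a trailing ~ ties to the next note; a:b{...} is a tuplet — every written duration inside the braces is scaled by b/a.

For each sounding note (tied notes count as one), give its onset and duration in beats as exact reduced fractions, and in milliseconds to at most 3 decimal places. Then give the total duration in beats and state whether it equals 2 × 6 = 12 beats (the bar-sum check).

1) 0.0ms=0b +1153.846ms=3b
2) 1153.846ms=3b +1153.846ms=3b
3) 2307.692ms=6b +923.077ms=12/5b
4) 3230.769ms=42/5b +923.077ms=12/5b
5) 4153.846ms=54/5b +461.538ms=6/5b
Σ=12b of 12 (156bpm 6/8) — PASS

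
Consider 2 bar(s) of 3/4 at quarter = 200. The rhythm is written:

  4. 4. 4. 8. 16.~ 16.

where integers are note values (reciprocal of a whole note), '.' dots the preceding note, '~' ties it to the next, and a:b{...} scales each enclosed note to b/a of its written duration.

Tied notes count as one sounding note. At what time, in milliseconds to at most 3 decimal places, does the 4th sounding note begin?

1. 0.0ms @ 0 + 450.0ms (3/2)
2. 450.0ms @ 3/2 + 450.0ms (3/2)
3. 900.0ms @ 3 + 450.0ms (3/2)
4. 1350.0ms @ 9/2 + 225.0ms (3/4)
5. 1575.0ms @ 21/4 + 225.0ms (3/4)

note 4 onset = 9/2b = 1350.0ms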